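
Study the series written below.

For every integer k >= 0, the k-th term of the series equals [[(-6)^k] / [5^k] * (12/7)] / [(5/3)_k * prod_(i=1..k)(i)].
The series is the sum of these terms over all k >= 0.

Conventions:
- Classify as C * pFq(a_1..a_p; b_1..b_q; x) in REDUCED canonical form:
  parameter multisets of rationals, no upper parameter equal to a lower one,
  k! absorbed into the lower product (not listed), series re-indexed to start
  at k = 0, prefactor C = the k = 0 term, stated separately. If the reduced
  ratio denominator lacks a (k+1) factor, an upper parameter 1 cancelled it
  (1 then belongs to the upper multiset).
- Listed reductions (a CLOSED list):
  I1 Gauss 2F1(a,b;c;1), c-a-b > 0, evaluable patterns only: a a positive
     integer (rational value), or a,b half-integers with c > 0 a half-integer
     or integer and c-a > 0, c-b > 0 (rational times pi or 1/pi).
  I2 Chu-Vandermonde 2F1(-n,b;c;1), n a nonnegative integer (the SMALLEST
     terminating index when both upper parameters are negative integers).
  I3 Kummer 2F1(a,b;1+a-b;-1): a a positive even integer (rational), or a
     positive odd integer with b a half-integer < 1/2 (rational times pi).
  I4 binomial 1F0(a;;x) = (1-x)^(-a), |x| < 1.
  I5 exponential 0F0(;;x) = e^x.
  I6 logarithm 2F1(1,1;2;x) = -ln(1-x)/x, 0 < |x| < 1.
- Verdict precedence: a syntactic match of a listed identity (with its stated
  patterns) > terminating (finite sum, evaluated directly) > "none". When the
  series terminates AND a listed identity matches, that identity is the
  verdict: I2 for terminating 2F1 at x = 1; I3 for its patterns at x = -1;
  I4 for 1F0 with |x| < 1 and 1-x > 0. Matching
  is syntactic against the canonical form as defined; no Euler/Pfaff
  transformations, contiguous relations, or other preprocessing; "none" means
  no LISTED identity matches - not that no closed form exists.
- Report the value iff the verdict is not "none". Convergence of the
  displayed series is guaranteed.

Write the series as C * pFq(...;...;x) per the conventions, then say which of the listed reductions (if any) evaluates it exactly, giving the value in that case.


This is 12/7 * 0F1(-; 5/3; -6/5) in reduced canonical form. Verdict: none - this 0F1 at x = -6/5 matches no listed pattern, and upper {-} holds no stopper.

Key step: t_0 = 12/7 here, and the two geometric factors (C = 12/7, x = -6/5) combine into one argument.
Ratio: r(k) = (-6/5) * 1 / [(k+5/3) (k+1)] ; factor over Q: parameters, x = (-6/5), and C = 12/7.


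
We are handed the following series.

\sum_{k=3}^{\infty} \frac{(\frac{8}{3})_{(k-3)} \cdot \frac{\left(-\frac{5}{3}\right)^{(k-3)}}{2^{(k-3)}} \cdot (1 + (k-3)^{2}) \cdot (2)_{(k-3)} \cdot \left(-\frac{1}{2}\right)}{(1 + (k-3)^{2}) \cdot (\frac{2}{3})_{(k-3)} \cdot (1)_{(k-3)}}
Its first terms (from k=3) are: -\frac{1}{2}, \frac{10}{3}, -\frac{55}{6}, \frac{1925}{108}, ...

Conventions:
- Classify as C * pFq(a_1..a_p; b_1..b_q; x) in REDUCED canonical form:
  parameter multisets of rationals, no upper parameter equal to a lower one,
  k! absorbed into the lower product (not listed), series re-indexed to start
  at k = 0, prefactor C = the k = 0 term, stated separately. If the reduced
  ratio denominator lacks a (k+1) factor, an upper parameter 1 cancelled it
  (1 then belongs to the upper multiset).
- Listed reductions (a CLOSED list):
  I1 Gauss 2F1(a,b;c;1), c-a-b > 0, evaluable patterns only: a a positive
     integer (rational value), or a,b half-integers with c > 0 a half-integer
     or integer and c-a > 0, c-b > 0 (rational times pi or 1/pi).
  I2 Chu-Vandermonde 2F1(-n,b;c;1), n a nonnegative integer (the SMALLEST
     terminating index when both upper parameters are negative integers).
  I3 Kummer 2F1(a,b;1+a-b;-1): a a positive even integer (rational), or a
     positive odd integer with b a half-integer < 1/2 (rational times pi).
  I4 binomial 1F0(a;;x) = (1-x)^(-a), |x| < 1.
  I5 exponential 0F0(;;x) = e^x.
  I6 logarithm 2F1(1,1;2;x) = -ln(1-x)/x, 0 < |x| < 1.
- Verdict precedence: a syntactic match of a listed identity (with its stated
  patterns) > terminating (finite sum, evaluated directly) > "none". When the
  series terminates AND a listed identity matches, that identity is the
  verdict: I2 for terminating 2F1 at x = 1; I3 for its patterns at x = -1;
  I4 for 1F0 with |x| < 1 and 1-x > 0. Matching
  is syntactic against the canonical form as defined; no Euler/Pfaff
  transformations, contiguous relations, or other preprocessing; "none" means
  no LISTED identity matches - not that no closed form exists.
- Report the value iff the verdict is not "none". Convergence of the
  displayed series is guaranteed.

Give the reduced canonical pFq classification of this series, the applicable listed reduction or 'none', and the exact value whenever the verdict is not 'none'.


Classification (C = -\frac{1}{2}): 2F1 with upper {2, \frac{8}{3}}, lower {\frac{2}{3}}, argument x = -\frac{5}{6}. Verdict: none. Every listed pattern misses the 2F1 form at -\frac{5}{6}, upper {2, \frac{8}{3}}.

First insight: t_0 being -\frac{1}{2}, (1)_k (C = -1/2) is k! itself.
Ratio: r(k) = -\frac{5}{6} * (k+2) (k+\frac{8}{3}) / [(k+\frac{2}{3}) (k+1)] - poly over poly, x = -\frac{5}{6} from leading terms; C = -\frac{1}{2} at k = 0.


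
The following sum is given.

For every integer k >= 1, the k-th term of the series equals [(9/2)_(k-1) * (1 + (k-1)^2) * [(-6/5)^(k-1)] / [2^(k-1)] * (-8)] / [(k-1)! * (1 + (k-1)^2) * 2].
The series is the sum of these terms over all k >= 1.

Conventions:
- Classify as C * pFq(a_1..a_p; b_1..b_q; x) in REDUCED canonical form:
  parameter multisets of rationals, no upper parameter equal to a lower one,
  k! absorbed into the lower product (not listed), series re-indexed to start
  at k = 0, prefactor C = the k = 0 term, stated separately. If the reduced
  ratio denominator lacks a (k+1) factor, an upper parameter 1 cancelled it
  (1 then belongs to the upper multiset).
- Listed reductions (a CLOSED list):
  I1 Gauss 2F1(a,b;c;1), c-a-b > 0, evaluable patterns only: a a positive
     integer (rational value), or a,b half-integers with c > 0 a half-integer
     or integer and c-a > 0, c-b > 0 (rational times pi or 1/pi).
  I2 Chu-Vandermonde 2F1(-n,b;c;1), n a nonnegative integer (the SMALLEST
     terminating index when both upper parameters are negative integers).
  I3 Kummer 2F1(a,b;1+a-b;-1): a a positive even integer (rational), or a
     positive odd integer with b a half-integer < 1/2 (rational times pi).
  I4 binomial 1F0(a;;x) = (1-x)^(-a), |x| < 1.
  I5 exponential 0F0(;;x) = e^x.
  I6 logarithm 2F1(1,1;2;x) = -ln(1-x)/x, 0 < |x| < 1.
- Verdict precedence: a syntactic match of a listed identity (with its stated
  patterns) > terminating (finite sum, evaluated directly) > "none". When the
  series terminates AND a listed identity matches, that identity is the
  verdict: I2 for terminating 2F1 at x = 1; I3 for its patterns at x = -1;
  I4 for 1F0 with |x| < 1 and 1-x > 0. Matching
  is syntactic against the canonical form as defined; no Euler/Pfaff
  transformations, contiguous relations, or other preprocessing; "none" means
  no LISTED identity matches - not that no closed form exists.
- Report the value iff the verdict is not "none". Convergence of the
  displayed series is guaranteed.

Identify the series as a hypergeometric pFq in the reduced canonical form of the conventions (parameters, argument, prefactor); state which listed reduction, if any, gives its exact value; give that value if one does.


x = -3/5 here; the reduced form reads 1F0, upper {9/2}, lower {-}, C = -4. Verdict: the binomial series (I4) fires (the 1F0 binomial series: exponent -9/2, x = -3/5). Value: (-4) * (8/5)^(-9/2).

Key step: t_0 being -4, striking the common factor k^2 + 1 reduces the term (C = -4, x = -3/5).
Ratio: r(k) = (-3/5) * (k+9/2) / [(k+1)] - rational in k, leading ratio (-3/5); with t_0 = -4, classification follows.


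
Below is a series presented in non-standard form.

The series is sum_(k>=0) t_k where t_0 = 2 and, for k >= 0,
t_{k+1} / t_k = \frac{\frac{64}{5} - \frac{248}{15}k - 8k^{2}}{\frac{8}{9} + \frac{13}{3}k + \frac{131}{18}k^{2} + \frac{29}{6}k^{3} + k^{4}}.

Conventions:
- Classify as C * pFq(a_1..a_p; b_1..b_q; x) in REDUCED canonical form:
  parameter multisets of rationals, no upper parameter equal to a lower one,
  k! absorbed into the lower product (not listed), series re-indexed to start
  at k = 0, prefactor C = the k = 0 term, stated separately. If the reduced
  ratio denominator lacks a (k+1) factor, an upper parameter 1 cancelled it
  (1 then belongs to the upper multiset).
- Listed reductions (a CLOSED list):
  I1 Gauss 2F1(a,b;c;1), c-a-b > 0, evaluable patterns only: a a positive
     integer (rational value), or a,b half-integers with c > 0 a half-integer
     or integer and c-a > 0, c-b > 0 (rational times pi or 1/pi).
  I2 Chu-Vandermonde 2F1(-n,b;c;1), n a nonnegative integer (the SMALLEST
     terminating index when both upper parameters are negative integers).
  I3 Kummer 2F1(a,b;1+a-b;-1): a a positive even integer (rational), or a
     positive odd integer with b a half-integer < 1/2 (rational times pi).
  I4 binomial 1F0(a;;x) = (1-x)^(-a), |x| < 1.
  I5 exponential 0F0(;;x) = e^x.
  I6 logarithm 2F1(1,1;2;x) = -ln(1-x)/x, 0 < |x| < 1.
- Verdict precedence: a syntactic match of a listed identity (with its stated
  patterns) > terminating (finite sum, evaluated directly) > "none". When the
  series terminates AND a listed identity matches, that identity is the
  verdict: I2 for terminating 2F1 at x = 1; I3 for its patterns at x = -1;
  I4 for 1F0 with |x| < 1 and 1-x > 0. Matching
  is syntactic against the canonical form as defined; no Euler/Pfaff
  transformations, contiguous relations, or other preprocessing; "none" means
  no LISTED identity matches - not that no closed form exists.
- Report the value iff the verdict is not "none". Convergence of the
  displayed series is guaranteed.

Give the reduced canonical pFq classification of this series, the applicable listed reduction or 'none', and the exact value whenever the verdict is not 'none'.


Reduced: x = -8, 1F2, upper = {-\frac{3}{5}}, lower = {\frac{1}{2}, \frac{2}{3}}, C = 2. Verdict: none - this 1F2 at x = -8 matches no listed pattern, and upper {-\frac{3}{5}} holds no stopper.

The tell: t_0 = 2 here, and roots of the ratio polynomials (C = 2) are the negated parameters.
Ratio: r(k) = -8 * (k-\frac{3}{5}) / [(k+\frac{1}{2}) (k+\frac{2}{3}) (k+1)] - rational in k. x = -8; t_0 = 2; negate the roots.


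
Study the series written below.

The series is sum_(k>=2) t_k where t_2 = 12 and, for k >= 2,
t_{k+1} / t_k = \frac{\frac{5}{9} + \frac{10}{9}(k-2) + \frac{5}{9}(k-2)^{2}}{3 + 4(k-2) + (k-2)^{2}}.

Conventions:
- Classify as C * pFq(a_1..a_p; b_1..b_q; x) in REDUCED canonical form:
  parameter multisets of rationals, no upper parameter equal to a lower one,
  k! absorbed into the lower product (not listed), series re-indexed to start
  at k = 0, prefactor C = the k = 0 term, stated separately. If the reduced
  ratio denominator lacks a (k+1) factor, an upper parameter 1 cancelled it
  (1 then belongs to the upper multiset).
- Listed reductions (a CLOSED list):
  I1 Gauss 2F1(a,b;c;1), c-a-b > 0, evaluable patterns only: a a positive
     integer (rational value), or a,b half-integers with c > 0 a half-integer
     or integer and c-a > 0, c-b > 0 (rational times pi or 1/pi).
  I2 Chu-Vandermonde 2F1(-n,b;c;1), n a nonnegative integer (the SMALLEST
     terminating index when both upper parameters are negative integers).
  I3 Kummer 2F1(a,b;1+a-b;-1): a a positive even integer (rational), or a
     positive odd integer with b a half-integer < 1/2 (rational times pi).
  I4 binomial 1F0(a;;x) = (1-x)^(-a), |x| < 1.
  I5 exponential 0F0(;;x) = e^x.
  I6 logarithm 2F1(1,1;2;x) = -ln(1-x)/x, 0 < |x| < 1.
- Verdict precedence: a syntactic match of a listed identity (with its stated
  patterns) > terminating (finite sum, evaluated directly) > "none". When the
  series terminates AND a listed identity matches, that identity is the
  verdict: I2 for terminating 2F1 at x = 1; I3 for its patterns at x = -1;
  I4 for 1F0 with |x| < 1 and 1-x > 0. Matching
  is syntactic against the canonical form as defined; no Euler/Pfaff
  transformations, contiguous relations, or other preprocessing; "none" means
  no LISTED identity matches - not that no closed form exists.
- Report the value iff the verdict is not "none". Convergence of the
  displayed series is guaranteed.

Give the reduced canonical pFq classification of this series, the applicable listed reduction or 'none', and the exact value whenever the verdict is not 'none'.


Key observation: from the first term 12: the expanded ratio factors over Q; C = 12, roots give parameters.
Adjacent-term ratio: r(k) = \frac{5}{9} * (k+1) (k+1) / [(k+3) (k+1)] - rational; roots negated = parameters, x = \frac{5}{9}, C = 12.

Canonical form: C = 12 times 2F1 with upper {1, 1}, lower {3}, x = \frac{5}{9}. Verdict: none here - no I1-I6 shape fits x = \frac{5}{9} with lower {3}.


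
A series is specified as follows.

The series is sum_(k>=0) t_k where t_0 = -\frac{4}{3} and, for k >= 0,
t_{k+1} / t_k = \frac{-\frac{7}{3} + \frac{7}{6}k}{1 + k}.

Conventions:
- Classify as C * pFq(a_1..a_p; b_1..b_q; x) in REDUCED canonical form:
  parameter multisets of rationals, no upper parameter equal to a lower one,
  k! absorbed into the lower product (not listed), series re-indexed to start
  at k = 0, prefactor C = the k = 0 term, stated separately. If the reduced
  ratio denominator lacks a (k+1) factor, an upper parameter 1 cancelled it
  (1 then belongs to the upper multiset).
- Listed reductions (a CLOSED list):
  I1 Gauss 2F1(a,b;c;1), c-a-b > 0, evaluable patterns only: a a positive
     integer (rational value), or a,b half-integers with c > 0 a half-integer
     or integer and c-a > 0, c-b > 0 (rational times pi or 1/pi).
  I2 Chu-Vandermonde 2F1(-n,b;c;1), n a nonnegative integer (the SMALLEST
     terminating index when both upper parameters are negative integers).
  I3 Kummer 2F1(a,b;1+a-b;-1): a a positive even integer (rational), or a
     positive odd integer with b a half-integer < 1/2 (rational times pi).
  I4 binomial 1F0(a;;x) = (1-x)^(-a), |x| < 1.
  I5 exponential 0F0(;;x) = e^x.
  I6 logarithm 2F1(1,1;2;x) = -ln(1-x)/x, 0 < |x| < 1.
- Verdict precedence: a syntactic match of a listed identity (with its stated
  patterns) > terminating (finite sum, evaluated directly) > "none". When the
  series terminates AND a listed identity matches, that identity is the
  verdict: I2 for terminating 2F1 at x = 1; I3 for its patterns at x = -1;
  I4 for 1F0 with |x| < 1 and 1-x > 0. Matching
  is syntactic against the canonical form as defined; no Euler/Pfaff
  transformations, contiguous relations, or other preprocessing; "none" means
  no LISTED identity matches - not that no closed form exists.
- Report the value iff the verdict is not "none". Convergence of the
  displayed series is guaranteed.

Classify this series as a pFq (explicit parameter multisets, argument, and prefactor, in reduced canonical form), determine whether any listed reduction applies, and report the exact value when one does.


x = \frac{7}{6} here; the reduced form reads 1F0, upper {-2}, lower {-}, C = -\frac{4}{3}. Verdict: terminating - upper parameter -2 makes this a finite sum (last index 2), evaluated exactly. Hence: -\frac{1}{27}.

Key observation: t_0 being -\frac{4}{3}, factor the ratio over Q (C = -4/3): negated roots = parameters.
Consecutive-term ratio: r(k) = \frac{7}{6} * (k-2) / [(k+1)] - rational; roots negated = parameters, x = \frac{7}{6}, C = -\frac{4}{3}.


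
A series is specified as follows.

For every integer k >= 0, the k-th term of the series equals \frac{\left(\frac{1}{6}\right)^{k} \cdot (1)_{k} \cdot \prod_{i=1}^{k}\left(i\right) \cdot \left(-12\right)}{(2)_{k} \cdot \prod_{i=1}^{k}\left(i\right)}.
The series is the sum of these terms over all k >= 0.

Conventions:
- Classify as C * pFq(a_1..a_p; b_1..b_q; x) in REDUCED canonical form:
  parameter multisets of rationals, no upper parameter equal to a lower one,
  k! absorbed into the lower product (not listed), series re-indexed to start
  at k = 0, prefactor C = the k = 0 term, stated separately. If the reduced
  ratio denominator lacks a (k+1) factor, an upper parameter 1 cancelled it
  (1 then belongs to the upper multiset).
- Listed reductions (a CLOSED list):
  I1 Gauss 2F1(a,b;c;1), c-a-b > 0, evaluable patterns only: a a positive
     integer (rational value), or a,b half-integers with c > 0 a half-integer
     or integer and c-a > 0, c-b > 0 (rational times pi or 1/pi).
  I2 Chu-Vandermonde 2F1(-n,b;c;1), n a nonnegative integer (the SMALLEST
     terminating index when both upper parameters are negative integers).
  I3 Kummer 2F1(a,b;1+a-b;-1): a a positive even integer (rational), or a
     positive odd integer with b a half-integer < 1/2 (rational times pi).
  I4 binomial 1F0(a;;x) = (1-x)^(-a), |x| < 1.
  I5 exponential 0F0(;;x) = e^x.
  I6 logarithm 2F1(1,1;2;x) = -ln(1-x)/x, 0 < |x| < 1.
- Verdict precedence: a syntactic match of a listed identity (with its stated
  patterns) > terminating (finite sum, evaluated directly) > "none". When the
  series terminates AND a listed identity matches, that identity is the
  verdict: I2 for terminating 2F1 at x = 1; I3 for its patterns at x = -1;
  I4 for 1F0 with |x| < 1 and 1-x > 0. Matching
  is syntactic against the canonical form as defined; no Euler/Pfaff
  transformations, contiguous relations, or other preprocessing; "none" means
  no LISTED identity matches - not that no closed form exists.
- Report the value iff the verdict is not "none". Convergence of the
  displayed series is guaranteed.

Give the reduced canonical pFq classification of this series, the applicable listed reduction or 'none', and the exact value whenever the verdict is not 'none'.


With C = -12: the canonical form is 2F1(1, 1; 2; \frac{1}{6}). Verdict: this is the I6 logarithm reduction (the logarithm: parameters (1,1;2), x = \frac{1}{6}). Exact value: 72 \cdot \ln\left(\frac{5}{6}\right).

The tell: with t_0 = -12, the product of the first k integers (C = -12) is k!.
Ratio: r(k) = \frac{1}{6} * (k+1) (k+1) / [(k+2) (k+1)] - rational; roots negated = parameters, x = \frac{1}{6}, C = -12.


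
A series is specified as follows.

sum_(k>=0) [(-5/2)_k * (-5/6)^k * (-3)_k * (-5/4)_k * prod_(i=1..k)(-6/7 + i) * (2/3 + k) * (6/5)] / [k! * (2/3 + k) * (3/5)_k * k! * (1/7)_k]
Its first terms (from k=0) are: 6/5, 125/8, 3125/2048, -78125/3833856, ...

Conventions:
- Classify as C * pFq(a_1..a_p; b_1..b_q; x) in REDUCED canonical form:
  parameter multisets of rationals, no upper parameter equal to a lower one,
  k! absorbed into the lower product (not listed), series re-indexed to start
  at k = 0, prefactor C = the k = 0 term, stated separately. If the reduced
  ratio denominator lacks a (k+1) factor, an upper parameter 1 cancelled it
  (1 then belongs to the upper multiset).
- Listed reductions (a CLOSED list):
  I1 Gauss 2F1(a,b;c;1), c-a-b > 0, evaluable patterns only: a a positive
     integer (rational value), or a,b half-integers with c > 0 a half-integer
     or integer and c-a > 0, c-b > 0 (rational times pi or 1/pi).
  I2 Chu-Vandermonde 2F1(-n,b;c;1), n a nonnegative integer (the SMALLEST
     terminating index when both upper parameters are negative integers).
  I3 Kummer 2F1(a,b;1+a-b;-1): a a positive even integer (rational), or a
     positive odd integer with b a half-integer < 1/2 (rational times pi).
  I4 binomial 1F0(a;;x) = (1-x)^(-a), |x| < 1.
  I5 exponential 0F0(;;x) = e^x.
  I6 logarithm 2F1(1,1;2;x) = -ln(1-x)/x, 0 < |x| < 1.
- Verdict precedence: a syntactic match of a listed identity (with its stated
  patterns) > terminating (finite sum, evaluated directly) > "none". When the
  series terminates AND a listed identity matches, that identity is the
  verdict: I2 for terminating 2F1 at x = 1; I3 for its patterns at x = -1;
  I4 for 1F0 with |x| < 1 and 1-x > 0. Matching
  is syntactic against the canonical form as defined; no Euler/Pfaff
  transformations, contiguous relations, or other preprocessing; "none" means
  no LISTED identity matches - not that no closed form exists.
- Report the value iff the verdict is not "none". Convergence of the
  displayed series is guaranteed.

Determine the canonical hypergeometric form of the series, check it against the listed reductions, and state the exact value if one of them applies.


At argument -5/6: a 3F2 with upper {-3, -5/2, -5/4}, lower {3/5, 1}, scaled by C = 6/5. Verdict: terminating - upper -3 stops the sum at k = 3; the 4 terms are added exactly. Value: 351382511/19169280.

Key observation: t_0 being 6/5, the parameter 1/7 appears in both the upper and lower lists and cancels (alongside the other common factor).
Adjacent-term ratio: r(k) = (-5/6) * (k-3) (k-5/2) (k-5/4) / [(k+3/5) (k+1) (k+1)] ; factor over Q: parameters, x = (-5/6), and C = 6/5.


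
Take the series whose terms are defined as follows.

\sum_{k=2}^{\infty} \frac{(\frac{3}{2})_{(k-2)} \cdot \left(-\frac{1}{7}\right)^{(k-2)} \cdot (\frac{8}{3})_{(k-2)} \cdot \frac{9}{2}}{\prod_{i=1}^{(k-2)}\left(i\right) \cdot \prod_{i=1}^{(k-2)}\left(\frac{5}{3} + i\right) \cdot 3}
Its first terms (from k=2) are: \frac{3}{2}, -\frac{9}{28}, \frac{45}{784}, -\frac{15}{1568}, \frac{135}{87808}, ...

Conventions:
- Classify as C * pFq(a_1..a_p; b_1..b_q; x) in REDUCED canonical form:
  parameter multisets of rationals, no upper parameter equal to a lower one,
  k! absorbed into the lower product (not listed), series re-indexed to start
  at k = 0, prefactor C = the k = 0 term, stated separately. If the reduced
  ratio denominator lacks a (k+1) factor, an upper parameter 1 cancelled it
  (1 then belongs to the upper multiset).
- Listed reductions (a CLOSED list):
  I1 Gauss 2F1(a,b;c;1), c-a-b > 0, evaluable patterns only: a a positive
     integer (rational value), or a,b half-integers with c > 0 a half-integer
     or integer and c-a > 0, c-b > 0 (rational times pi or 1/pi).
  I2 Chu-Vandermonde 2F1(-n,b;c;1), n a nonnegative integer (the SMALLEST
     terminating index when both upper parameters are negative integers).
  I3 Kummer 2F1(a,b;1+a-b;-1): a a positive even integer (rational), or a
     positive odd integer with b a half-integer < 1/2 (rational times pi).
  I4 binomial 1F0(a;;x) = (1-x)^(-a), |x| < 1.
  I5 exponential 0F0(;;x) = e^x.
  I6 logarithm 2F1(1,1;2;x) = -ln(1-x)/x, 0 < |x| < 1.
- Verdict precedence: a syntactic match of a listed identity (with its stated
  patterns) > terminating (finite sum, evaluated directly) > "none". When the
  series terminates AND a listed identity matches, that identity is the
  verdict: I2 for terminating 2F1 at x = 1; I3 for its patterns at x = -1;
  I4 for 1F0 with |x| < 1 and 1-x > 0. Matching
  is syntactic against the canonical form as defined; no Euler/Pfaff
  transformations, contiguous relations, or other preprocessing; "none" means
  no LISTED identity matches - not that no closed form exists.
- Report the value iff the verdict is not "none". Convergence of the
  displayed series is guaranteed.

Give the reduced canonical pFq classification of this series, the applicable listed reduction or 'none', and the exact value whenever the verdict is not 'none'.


At argument -\frac{1}{7}: a 1F0 with upper {\frac{3}{2}}, lower {-}, scaled by C = \frac{3}{2}. Verdict: the I4 binomial reduction applies (the 1F0 binomial series: exponent -3/2, x = -\frac{1}{7}). Sum: \frac{3}{2} \cdot \left(\frac{8}{7}\right)^{-\frac{3}{2}}.

Key observation: t_0 being \frac{3}{2}, the lower running product (C = 3/2, x = -1/7) is a rising factorial.
Term ratio: r(k) = -\frac{1}{7} * (k+\frac{3}{2}) / [(k+1)] ; factor over Q: parameters, x = -\frac{1}{7}, and C = \frac{3}{2}.


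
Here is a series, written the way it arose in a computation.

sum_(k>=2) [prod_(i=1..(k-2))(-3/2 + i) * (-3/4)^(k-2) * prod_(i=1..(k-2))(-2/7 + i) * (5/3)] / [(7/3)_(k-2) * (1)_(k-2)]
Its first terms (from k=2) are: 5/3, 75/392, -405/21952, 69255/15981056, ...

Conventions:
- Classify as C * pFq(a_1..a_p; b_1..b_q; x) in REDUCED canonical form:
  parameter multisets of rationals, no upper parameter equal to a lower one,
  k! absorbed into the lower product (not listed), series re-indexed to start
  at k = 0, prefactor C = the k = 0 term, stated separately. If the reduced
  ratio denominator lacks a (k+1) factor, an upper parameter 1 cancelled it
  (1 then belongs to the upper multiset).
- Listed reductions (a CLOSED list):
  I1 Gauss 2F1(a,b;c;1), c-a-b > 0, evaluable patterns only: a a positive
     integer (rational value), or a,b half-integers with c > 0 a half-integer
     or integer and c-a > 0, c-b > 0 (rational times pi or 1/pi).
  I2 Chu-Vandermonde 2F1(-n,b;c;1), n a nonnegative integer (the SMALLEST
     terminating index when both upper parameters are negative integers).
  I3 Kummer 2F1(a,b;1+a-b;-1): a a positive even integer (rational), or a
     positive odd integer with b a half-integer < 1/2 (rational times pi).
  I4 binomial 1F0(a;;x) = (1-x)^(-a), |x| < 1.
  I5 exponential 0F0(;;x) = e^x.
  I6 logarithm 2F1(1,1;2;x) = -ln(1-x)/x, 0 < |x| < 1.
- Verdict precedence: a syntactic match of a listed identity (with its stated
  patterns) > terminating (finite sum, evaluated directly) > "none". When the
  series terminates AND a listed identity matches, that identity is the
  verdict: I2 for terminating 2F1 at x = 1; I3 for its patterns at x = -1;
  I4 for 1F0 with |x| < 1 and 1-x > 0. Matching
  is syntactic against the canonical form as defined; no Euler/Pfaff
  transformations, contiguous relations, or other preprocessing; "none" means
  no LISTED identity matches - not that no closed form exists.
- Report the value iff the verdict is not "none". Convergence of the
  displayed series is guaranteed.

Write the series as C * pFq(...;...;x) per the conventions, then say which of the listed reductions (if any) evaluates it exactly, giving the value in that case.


The series (x = -3/4) is 2F1: upper {-1/2, 5/7}, lower {7/3}, prefactor 5/3. Verdict: no listed reduction: x = -3/4 and upper {-1/2, 5/7} fail every I1-I6 pattern.

The tell: t_0 = 5/3 here, and (1)_k (C = 5/3) is k! itself.
Term ratio: r(k) = (-3/4) * (k-1/2) (k+5/7) / [(k+7/3) (k+1)] - rational in k. x = (-3/4); t_0 = 5/3; negate the roots.


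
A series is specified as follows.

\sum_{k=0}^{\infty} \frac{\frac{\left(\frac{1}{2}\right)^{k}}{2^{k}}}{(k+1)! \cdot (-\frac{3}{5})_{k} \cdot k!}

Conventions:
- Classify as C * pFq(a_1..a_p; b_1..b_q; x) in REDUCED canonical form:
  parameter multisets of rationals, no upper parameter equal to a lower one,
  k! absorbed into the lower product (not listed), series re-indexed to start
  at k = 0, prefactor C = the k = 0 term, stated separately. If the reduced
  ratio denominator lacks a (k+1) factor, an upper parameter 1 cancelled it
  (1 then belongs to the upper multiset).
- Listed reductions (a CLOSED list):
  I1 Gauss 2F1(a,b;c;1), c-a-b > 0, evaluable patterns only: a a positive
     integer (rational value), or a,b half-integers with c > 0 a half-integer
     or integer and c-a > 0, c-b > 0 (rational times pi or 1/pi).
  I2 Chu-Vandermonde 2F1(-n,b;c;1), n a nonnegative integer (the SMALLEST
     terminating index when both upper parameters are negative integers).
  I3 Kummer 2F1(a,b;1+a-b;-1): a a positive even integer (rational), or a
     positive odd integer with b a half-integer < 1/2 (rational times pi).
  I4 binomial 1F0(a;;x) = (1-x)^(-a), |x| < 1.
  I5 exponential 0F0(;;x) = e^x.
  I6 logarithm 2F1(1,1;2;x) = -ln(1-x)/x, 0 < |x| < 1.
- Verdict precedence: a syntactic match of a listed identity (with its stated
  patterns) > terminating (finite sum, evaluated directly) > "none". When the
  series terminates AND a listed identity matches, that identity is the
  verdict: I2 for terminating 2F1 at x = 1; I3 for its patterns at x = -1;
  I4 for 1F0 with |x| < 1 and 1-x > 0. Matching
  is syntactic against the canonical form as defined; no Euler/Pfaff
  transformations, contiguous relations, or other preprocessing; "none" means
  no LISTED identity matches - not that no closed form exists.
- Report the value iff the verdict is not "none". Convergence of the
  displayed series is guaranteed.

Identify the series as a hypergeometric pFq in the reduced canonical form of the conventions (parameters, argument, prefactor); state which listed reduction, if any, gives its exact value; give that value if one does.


x = \frac{1}{4} here; the reduced form reads 0F2, upper {-}, lower {-\frac{3}{5}, 2}, C = 1. Verdict: none (x = \frac{1}{4}): each listed identity misses the multisets {-} ; {-\frac{3}{5}, 2}.

Key observation: t_0 being 1, the two k-th powers (C = 1, x = 1/4) combine into one argument.
Term ratio: r(k) = \frac{1}{4} * 1 / [(k-\frac{3}{5}) (k+2) (k+1)] ; factor over Q: parameters, x = \frac{1}{4}, and C = 1.


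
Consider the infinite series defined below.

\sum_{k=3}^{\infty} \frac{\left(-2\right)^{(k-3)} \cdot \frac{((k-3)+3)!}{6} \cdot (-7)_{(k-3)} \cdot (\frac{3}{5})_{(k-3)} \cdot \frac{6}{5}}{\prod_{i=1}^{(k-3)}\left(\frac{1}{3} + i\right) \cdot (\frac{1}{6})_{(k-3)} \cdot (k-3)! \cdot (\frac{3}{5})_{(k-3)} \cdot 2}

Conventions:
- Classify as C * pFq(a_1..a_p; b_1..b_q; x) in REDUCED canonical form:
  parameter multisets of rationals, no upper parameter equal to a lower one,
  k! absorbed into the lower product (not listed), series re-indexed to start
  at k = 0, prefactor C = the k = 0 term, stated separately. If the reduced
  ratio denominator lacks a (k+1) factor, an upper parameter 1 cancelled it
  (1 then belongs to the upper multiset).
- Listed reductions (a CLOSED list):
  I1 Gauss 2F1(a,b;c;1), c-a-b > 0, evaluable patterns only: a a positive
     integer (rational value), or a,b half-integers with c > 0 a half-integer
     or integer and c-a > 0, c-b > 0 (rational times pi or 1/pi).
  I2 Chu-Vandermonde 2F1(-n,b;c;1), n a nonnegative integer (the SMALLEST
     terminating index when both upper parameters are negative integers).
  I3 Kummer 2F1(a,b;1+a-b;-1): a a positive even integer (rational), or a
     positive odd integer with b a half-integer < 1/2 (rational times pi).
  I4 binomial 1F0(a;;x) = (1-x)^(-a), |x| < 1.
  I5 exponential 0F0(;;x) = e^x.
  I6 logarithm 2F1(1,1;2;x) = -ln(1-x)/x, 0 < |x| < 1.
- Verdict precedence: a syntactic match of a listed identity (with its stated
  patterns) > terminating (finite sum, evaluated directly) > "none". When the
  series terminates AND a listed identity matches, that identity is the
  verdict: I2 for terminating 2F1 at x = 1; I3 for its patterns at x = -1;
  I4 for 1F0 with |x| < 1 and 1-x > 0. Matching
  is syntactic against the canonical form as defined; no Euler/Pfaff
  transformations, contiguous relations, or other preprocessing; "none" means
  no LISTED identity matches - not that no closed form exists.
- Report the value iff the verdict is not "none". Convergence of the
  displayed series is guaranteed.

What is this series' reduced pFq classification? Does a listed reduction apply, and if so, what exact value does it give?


x = -2 here; the reduced form reads 2F2, upper {-7, 4}, lower {\frac{1}{6}, \frac{4}{3}}, C = \frac{3}{5}. Verdict: terminating (-7 upstairs). 8 nonzero terms in all; added directly. Its exact value is \frac{9140072018153793}{673531733875}.

Key observation: x = -2 and the constant factors (prefactor 3/5) combine into one prefactor.
Adjacent-term ratio: r(k) = -2 * (k-7) (k+4) / [(k+\frac{1}{6}) (k+\frac{4}{3}) (k+1)] ; factor over Q: parameters, x = -2, and C = \frac{3}{5}.


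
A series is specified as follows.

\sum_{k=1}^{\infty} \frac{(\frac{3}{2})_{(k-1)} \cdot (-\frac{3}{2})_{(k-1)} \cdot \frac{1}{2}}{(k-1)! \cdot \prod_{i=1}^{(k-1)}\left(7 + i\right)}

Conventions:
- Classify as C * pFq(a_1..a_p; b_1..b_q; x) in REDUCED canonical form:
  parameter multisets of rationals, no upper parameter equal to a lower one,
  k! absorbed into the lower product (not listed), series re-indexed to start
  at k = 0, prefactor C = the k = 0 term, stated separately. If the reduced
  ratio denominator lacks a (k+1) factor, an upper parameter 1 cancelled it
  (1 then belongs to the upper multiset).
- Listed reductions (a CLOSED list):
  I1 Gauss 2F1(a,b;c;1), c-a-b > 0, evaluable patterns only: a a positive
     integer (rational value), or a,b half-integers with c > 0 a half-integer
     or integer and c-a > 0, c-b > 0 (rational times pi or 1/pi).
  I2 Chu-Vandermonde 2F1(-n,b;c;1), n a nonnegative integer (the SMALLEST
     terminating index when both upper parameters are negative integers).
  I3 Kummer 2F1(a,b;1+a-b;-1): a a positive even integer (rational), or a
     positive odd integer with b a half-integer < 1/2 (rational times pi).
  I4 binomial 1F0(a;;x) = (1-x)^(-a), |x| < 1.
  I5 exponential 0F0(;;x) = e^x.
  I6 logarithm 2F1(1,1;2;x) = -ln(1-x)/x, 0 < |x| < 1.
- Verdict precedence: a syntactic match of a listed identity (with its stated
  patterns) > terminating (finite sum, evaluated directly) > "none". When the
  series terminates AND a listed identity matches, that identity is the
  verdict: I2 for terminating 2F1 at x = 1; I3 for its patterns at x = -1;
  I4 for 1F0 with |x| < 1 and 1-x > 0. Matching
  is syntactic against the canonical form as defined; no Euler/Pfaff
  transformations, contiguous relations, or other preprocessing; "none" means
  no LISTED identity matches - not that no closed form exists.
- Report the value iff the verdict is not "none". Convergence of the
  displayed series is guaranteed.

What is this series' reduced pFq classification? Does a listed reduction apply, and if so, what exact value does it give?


The series (x = 1) is 2F1: upper {-\frac{3}{2}, \frac{3}{2}}, lower {8}, prefactor \frac{1}{2}. Verdict: the half-integer Gauss pattern (I1) applies (x = 1; upper {-\frac{3}{2}, \frac{3}{2}} half-integers, c = 8 in the evaluable pattern). Value: \frac{4194304}{3610035} / \pi.

First insight: with t_0 = \frac{1}{2}, the lower running product (C = 1/2) is a rising factorial.
Step ratio: r(k) = 1 * (k-\frac{3}{2}) (k+\frac{3}{2}) / [(k+8) (k+1)] - poly over poly, x = 1 from leading terms; C = \frac{1}{2} at k = 0.


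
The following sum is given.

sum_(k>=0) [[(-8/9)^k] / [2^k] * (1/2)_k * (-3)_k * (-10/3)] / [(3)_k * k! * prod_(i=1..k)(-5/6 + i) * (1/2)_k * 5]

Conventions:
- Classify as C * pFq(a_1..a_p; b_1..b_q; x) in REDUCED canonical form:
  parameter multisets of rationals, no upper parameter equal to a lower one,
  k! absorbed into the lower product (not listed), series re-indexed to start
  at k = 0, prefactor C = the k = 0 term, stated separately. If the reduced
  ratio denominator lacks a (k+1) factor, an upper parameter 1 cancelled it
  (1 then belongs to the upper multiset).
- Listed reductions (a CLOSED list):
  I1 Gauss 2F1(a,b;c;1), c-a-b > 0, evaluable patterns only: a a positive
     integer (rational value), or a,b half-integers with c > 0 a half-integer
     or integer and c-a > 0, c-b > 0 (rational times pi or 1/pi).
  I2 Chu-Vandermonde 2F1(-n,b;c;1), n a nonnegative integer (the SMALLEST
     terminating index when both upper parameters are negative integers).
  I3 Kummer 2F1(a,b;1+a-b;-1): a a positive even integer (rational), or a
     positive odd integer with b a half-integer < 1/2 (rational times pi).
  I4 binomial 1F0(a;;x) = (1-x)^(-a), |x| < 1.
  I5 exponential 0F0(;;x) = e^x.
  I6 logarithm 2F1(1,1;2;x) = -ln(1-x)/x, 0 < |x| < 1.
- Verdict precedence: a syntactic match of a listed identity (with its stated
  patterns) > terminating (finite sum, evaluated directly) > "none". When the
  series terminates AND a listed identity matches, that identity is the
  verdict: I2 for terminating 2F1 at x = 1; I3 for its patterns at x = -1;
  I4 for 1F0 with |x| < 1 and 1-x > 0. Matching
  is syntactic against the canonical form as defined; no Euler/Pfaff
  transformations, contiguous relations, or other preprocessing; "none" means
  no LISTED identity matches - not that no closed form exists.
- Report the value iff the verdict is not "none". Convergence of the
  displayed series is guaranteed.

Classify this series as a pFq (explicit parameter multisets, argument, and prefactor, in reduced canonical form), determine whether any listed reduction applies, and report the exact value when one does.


The series (x = -4/9) is 1F2: upper {-3}, lower {1/6, 3}, prefactor -2/3. Verdict: terminating. With -3 upstairs the series is a 4-term polynomial sum; evaluated term by term. Exact value: -289246/110565.

Structural cue: with t_0 = -2/3, the two k-th powers (prefactor -2/3) combine into one argument.
Consecutive-term ratio: r(k) = (-4/9) * (k-3) / [(k+1/6) (k+3) (k+1)] - rational; roots negated = parameters, x = (-4/9), C = -2/3.


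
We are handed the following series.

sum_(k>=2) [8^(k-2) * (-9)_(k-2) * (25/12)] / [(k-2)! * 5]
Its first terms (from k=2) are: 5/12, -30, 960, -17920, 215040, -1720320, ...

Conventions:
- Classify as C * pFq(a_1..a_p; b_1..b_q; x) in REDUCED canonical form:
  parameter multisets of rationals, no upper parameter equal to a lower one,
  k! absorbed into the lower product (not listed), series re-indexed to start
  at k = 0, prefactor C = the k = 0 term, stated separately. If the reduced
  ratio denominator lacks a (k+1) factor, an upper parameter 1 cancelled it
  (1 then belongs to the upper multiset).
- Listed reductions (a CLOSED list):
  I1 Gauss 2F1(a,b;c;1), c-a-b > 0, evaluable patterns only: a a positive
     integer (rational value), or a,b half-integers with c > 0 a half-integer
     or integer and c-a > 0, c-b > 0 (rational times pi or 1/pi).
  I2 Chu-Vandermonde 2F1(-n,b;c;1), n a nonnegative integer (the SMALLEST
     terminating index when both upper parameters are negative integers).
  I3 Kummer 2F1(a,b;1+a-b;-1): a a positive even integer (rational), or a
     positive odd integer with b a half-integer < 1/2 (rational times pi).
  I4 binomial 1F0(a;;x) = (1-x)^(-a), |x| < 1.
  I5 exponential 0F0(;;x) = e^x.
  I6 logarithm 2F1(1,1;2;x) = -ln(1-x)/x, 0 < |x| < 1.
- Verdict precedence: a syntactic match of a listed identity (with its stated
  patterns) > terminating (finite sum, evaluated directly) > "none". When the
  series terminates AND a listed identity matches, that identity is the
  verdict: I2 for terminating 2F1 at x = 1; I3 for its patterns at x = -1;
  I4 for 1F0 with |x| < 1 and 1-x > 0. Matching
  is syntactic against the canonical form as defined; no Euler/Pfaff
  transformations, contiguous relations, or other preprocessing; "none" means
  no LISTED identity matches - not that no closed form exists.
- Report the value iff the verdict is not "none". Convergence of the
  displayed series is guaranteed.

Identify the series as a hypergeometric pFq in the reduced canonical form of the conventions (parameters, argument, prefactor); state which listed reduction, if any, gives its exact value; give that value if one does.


With C = 5/12: the canonical form is 1F0(-9; -; 8). Verdict: terminating - upper -9 stops the sum at k = 9; the 10 terms are added exactly. Sum: -201768035/12.

First insight: from the first term 5/12: the constant factors (C = 5/12, x = 8) combine into one prefactor.
Ratio: r(k) = 8 * (k-9) / [(k+1)] - rational; roots negated = parameters, x = 8, C = 5/12.


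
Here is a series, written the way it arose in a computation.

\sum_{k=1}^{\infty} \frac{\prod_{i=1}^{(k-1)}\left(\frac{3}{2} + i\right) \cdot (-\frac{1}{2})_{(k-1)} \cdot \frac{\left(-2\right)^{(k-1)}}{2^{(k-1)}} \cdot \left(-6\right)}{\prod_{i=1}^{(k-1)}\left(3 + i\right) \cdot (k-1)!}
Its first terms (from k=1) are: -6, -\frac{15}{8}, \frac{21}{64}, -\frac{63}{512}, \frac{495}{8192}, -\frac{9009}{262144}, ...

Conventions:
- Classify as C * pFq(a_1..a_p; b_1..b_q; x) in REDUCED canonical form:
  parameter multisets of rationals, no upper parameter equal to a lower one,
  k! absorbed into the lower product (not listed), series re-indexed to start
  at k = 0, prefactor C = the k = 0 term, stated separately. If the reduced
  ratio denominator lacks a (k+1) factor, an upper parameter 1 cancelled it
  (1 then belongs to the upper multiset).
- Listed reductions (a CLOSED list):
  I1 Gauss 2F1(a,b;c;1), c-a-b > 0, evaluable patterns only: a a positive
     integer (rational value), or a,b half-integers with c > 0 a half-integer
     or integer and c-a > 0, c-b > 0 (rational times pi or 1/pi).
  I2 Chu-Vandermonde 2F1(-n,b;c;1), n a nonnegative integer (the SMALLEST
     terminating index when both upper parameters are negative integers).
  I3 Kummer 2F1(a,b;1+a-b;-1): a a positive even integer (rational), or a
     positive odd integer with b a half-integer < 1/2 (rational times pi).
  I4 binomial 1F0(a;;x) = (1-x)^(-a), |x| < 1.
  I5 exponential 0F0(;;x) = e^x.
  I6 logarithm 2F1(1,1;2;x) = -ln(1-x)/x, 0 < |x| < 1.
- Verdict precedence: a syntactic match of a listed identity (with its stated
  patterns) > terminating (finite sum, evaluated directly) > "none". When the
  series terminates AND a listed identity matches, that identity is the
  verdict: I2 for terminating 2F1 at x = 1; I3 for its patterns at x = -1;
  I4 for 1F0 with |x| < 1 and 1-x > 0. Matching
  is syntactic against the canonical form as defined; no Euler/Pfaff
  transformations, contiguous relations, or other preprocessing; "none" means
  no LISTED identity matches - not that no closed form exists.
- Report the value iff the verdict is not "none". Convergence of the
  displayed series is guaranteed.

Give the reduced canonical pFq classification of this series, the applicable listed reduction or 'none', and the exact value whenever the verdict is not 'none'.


Reduced: x = -1, 2F1, upper = {-\frac{1}{2}, \frac{5}{2}}, lower = {4}, C = -6. Verdict: none (x = -1): each listed identity misses the multisets {-\frac{1}{2}, \frac{5}{2}} ; {4}.

Key step: t_0 being -6, the lower running product (C = -6, x = -1) is a rising factorial.
Ratio: r(k) = -1 * (k-\frac{1}{2}) (k+\frac{5}{2}) / [(k+4) (k+1)] - rational in k, leading ratio -1; with t_0 = -6, classification follows.
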